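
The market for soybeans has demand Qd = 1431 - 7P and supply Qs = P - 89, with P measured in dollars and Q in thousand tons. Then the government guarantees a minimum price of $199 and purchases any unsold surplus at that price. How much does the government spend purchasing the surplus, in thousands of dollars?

In a free market, 1431 - 7P = P - 89 gives the equilibrium P* = 190, Q* = 101.
The floor of 199 is above the equilibrium price 190, so it binds.
At P = 199: Qd = 1431 - 7·199 = 38 and Qs = 199 - 89 = 110.
Surplus = Qs - Qd = 72.
Government expenditure = surplus × support price = 72 × 199 = 14328.

14328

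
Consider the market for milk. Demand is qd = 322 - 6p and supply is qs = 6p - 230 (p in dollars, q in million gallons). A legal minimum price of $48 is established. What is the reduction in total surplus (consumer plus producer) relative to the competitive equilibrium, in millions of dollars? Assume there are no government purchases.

24

In a free market, 322 - 6p = 6p - 230 gives the equilibrium p* = 46, q* = 46.
Since 48 > 46, the floor is binding.
At p = 48: qd = 322 - 6·48 = 34 and qs = 6·48 - 230 = 58.
Quantity traded falls to 34. At q = 34 the demand price is (322 - 34)/6 = 48 and the supply price is (230 + 34)/6 = 44.
Deadweight loss = ½ · (48 - 44) · (46 - 34) = ½ · 4 · 12 = 24.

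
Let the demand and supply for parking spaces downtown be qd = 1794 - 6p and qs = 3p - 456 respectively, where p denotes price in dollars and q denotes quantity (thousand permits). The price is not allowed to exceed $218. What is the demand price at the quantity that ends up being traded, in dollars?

266

In a free market, 1794 - 6p = 3p - 456 gives the equilibrium p* = 250, q* = 294.
The ceiling of 218 is below the equilibrium price 250, so it binds.
At p = 218: qd = 1794 - 6·218 = 486 and qs = 3·218 - 456 = 198.
Only 198 units reach the market. On the demand curve, the marginal buyer's willingness to pay at q = 198 is (1794 - 198)/6 = 266.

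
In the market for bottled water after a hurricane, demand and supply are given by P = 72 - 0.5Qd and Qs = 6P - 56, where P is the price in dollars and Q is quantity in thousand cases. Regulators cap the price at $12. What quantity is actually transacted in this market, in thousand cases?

16

Rearranging demand gives Qd = 144 - 2P. Setting quantity demanded equal to quantity supplied, 144 - 2P = 6P - 56, gives P* = 25 and Q* = 94.
Because the ceiling (12) lies below the market-clearing price, it is binding.
At P = 12: Qd = 144 - 2·12 = 120 and Qs = 6·12 - 56 = 16.
The quantity actually transacted is the short side, supply: 16.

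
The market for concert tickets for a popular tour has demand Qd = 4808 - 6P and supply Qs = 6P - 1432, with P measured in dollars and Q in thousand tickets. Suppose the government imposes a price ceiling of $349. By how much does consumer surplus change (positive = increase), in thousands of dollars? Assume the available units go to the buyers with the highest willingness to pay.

25479

Setting quantity demanded equal to quantity supplied, 4808 - 6P = 6P - 1432, gives P* = 520 and Q* = 1688.
The ceiling of 349 is below the equilibrium price 520, so it binds.
At P = 349: Qd = 4808 - 6·349 = 2714 and Qs = 6·349 - 1432 = 662.
Consumer surplus without the control is ½ · (2404/3 - 520) · 1688 = 712336/3.
With the ceiling, 662 units are sold at 349 (assume they go to the highest-value buyers). The demand price at Q = 662 is 691, so CS = ½ · [(2404/3 - 349) + (691 - 349)] · 662 = 788773/3.
Change in consumer surplus = 788773/3 - 712336/3 = 25479.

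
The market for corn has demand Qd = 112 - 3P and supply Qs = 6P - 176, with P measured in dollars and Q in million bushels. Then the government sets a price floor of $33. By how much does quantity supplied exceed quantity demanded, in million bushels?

9

Without the control the market clears where 112 - 3P = 6P - 176, i.e. P* = 32 and Q* = 16.
Since 33 > 32, the floor is binding.
At P = 33: Qd = 112 - 3·33 = 13 and Qs = 6·33 - 176 = 22.
Surplus = Qs - Qd = 22 - 13 = 9.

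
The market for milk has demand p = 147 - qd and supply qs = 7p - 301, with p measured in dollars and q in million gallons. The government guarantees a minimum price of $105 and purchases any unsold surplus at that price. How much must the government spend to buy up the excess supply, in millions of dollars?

Rearranging demand gives qd = 147 - p. Without the control the market clears where 147 - p = 7p - 301, i.e. p* = 56 and q* = 91.
Because the floor (105) lies above the market-clearing price, it is binding.
At p = 105: qd = 147 - 105 = 42 and qs = 7·105 - 301 = 434.
Surplus = qs - qd = 392.
Government expenditure = surplus × support price = 392 × 105 = 41160.

41160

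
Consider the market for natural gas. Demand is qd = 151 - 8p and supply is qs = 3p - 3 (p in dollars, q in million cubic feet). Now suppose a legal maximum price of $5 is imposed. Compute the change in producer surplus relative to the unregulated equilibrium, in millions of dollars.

Without the control the market clears where 151 - 8p = 3p - 3, i.e. p* = 14 and q* = 39.
Since 5 < 14, the ceiling is binding.
At p = 5: qd = 151 - 8·5 = 111 and qs = 3·5 - 3 = 12.
Producer surplus without the control is ½ · (14 - 1) · 39 = 253.5.
With the ceiling, producers sell 12 units at 5, so PS = ½ · (5 - 1) · 12 = 24.
Change in producer surplus = 24 - 253.5 = -229.5.

-229.5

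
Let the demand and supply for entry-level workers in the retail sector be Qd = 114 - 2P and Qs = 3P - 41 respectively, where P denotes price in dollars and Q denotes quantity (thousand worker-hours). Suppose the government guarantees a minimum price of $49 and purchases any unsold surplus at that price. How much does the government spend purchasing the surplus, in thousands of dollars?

4410

In a free market, 114 - 2P = 3P - 41 gives the equilibrium P* = 31, Q* = 52.
The floor of 49 is above the equilibrium price 31, so it binds.
At P = 49: Qd = 114 - 2·49 = 16 and Qs = 3·49 - 41 = 106.
Surplus = Qs - Qd = 90.
Government expenditure = surplus × support price = 90 × 49 = 4410.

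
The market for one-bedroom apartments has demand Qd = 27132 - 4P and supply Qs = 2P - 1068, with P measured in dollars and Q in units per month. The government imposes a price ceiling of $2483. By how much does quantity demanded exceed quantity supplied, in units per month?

13302

In a free market, 27132 - 4P = 2P - 1068 gives the equilibrium P* = 4700, Q* = 8332.
Because the ceiling (2483) lies below the market-clearing price, it is binding.
At P = 2483: Qd = 27132 - 4·2483 = 17200 and Qs = 2·2483 - 1068 = 3898.
Shortage = Qd - Qs = 17200 - 3898 = 13302.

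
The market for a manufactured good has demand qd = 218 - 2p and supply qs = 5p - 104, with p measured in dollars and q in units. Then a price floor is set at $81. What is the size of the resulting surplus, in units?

Equilibrium: 218 - 2p = 5p - 104, so 322 = 7p and p* = 46, q* = 126.
The floor of 81 is above the equilibrium price 46, so it binds.
At p = 81: qd = 218 - 2·81 = 56 and qs = 5·81 - 104 = 301.
Surplus = qs - qd = 301 - 56 = 245.

245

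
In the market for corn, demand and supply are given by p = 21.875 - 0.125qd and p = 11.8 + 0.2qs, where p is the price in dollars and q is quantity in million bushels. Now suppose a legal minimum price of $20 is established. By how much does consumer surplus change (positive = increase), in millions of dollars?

-46

Rearranging demand gives qd = 175 - 8p; rearranging supply gives qs = 5p - 59. Setting quantity demanded equal to quantity supplied, 175 - 8p = 5p - 59, gives p* = 18 and q* = 31.
The floor of 20 is above the equilibrium price 18, so it binds.
At p = 20: qd = 175 - 8·20 = 15 and qs = 5·20 - 59 = 41.
Consumer surplus without the control is ½ · (21.875 - 18) · 31 = 60.0625.
With the floor, consumers buy 15 units at 20, so CS = ½ · (21.875 - 20) · 15 = 14.0625.
Change in consumer surplus = 14.0625 - 60.0625 = -46.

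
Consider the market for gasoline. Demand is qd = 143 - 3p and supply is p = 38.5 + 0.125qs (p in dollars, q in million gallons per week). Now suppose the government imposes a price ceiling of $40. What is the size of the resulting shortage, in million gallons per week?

Rearranging supply gives qs = 8p - 308. In a free market, 143 - 3p = 8p - 308 gives the equilibrium p* = 41, q* = 20.
The ceiling of 40 is below the equilibrium price 41, so it binds.
At p = 40: qd = 143 - 3·40 = 23 and qs = 8·40 - 308 = 12.
Shortage = qd - qs = 23 - 12 = 11.

11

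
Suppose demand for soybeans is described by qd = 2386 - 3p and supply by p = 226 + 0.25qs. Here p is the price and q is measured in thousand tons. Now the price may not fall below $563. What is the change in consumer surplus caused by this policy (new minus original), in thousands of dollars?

-77794.5

Rearranging supply gives qs = 4p - 904. In a free market, 2386 - 3p = 4p - 904 gives the equilibrium p* = 470, q* = 976.
The floor of 563 is above the equilibrium price 470, so it binds.
At p = 563: qd = 2386 - 3·563 = 697 and qs = 4·563 - 904 = 1348.
Consumer surplus without the control is ½ · (2386/3 - 470) · 976 = 476288/3.
With the floor, consumers buy 697 units at 563, so CS = ½ · (2386/3 - 563) · 697 = 485809/6.
Change in consumer surplus = 485809/6 - 476288/3 = -77794.5.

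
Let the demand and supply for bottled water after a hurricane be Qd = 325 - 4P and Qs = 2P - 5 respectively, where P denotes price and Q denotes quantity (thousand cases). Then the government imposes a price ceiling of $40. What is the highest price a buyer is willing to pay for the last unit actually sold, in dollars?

62.5

Without the control the market clears where 325 - 4P = 2P - 5, i.e. P* = 55 and Q* = 105.
Since 40 < 55, the ceiling is binding.
At P = 40: Qd = 325 - 4·40 = 165 and Qs = 2·40 - 5 = 75.
Only 75 units reach the market. On the demand curve, the marginal buyer's willingness to pay at Q = 75 is (325 - 75)/4 = 62.5.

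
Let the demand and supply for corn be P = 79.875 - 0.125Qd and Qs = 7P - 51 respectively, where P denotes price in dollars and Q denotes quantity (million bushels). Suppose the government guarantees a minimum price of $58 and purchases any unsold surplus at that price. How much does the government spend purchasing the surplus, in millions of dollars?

Rearranging demand gives Qd = 639 - 8P. Setting quantity demanded equal to quantity supplied, 639 - 8P = 7P - 51, gives P* = 46 and Q* = 271.
Since 58 > 46, the floor is binding.
At P = 58: Qd = 639 - 8·58 = 175 and Qs = 7·58 - 51 = 355.
Surplus = Qs - Qd = 180.
Government expenditure = surplus × support price = 180 × 58 = 10440.

10440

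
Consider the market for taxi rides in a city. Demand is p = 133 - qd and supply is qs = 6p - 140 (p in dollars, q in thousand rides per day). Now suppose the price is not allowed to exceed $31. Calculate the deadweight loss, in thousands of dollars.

Rearranging demand gives qd = 133 - p. Without the control the market clears where 133 - p = 6p - 140, i.e. p* = 39 and q* = 94.
Since 31 < 39, the ceiling is binding.
At p = 31: qd = 133 - 31 = 102 and qs = 6·31 - 140 = 46.
Quantity traded falls to 46. At q = 46 the demand price is 133 - 46 = 87 and the supply price is (140 + 46)/6 = 31.
Deadweight loss = ½ · (87 - 31) · (94 - 46) = ½ · 56 · 48 = 1344.

1344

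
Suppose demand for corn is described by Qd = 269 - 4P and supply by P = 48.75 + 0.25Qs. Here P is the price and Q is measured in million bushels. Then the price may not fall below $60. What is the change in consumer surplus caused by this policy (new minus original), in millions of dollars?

-66

Rearranging supply gives Qs = 4P - 195. Equilibrium: 269 - 4P = 4P - 195, so 464 = 8P and P* = 58, Q* = 37.
Since 60 > 58, the floor is binding.
At P = 60: Qd = 269 - 4·60 = 29 and Qs = 4·60 - 195 = 45.
Consumer surplus without the control is ½ · (67.25 - 58) · 37 = 171.125.
With the floor, consumers buy 29 units at 60, so CS = ½ · (67.25 - 60) · 29 = 105.125.
Change in consumer surplus = 105.125 - 171.125 = -66.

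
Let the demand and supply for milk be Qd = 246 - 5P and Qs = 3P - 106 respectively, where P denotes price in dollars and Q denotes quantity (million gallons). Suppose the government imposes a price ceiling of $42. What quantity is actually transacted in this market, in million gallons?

Setting quantity demanded equal to quantity supplied, 246 - 5P = 3P - 106, gives P* = 44 and Q* = 26.
The ceiling of 42 is below the equilibrium price 44, so it binds.
At P = 42: Qd = 246 - 5·42 = 36 and Qs = 3·42 - 106 = 20.
The quantity actually transacted is the short side, supply: 20.

20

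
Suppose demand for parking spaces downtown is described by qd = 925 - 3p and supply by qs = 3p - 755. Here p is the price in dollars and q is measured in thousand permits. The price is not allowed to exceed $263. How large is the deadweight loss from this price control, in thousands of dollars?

In a free market, 925 - 3p = 3p - 755 gives the equilibrium p* = 280, q* = 85.
The ceiling of 263 is below the equilibrium price 280, so it binds.
At p = 263: qd = 925 - 3·263 = 136 and qs = 3·263 - 755 = 34.
Quantity traded falls to 34. At q = 34 the demand price is (925 - 34)/3 = 297 and the supply price is (755 + 34)/3 = 263.
Deadweight loss = ½ · (297 - 263) · (85 - 34) = ½ · 34 · 51 = 867.

867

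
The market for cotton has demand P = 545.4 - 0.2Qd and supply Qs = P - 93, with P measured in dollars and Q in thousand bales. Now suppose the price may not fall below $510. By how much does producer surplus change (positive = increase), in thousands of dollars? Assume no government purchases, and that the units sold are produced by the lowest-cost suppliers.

Rearranging demand gives Qd = 2727 - 5P. Setting quantity demanded equal to quantity supplied, 2727 - 5P = P - 93, gives P* = 470 and Q* = 377.
Since 510 > 470, the floor is binding.
At P = 510: Qd = 2727 - 5·510 = 177 and Qs = 510 - 93 = 417.
Producer surplus without the control is ½ · (470 - 93) · 377 = 71064.5.
With the floor, 177 units are sold at 510. The supply price at Q = 177 is 270, so PS = ½ · [(510 - 93) + (510 - 270)] · 177 = 58144.5.
Change in producer surplus = 58144.5 - 71064.5 = -12920.

-12920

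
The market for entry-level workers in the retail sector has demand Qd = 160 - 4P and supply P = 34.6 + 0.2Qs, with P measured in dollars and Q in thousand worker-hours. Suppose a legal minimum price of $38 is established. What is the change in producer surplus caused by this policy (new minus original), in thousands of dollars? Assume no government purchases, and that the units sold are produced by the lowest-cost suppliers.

Rearranging supply gives Qs = 5P - 173. Equilibrium: 160 - 4P = 5P - 173, so 333 = 9P and P* = 37, Q* = 12.
Since 38 > 37, the floor is binding.
At P = 38: Qd = 160 - 4·38 = 8 and Qs = 5·38 - 173 = 17.
Producer surplus without the control is ½ · (37 - 34.6) · 12 = 14.4.
With the floor, 8 units are sold at 38. The supply price at Q = 8 is 36.2, so PS = ½ · [(38 - 34.6) + (38 - 36.2)] · 8 = 20.8.
Change in producer surplus = 20.8 - 14.4 = 6.4.

6.4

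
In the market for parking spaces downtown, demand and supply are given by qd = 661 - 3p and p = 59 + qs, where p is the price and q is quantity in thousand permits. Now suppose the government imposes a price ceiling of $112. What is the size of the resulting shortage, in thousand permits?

Rearranging supply gives qs = p - 59. In a free market, 661 - 3p = p - 59 gives the equilibrium p* = 180, q* = 121.
The ceiling of 112 is below the equilibrium price 180, so it binds.
At p = 112: qd = 661 - 3·112 = 325 and qs = 112 - 59 = 53.
Shortage = qd - qs = 325 - 53 = 272.

272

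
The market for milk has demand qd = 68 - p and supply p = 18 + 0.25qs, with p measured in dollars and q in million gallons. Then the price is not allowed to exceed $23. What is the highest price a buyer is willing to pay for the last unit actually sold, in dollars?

48

Rearranging supply gives qs = 4p - 72. Setting quantity demanded equal to quantity supplied, 68 - p = 4p - 72, gives p* = 28 and q* = 40.
The ceiling of 23 is below the equilibrium price 28, so it binds.
At p = 23: qd = 68 - 23 = 45 and qs = 4·23 - 72 = 20.
Only 20 units reach the market. On the demand curve, the marginal buyer's willingness to pay at q = 20 is (68 - 20) = 48.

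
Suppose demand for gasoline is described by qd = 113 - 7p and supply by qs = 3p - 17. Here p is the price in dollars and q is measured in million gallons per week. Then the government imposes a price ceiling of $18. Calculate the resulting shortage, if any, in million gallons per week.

0

In a free market, 113 - 7p = 3p - 17 gives the equilibrium p* = 13, q* = 22.
Since 18 is above p* = 13, the ceiling does not bind and the free-market outcome prevails.
Since the control does not bind, there is no shortage.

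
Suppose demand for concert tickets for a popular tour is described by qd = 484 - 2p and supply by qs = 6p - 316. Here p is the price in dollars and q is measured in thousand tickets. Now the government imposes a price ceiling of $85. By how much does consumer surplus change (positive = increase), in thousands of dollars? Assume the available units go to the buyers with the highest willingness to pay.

Setting quantity demanded equal to quantity supplied, 484 - 2p = 6p - 316, gives p* = 100 and q* = 284.
The ceiling of 85 is below the equilibrium price 100, so it binds.
At p = 85: qd = 484 - 2·85 = 314 and qs = 6·85 - 316 = 194.
Consumer surplus without the control is ½ · (242 - 100) · 284 = 20164.
With the ceiling, 194 units are sold at 85 (assume they go to the highest-value buyers). The demand price at q = 194 is 145, so CS = ½ · [(242 - 85) + (145 - 85)] · 194 = 21049.
Change in consumer surplus = 21049 - 20164 = 885.

885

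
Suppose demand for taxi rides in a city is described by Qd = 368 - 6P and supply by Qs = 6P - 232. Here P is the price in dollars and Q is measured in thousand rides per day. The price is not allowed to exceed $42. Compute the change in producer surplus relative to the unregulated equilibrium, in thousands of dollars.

-352

Setting quantity demanded equal to quantity supplied, 368 - 6P = 6P - 232, gives P* = 50 and Q* = 68.
Since 42 < 50, the ceiling is binding.
At P = 42: Qd = 368 - 6·42 = 116 and Qs = 6·42 - 232 = 20.
Producer surplus without the control is ½ · (50 - 116/3) · 68 = 1156/3.
With the ceiling, producers sell 20 units at 42, so PS = ½ · (42 - 116/3) · 20 = 100/3.
Change in producer surplus = 100/3 - 1156/3 = -352.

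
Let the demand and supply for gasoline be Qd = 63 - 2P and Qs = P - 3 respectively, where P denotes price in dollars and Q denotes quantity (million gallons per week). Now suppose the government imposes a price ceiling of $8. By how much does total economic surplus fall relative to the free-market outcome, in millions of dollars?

Equilibrium: 63 - 2P = P - 3, so 66 = 3P and P* = 22, Q* = 19.
The ceiling of 8 is below the equilibrium price 22, so it binds.
At P = 8: Qd = 63 - 2·8 = 47 and Qs = 8 - 3 = 5.
Quantity traded falls to 5. At Q = 5 the demand price is (63 - 5)/2 = 29 and the supply price is 3 + 5 = 8.
Deadweight loss = ½ · (29 - 8) · (19 - 5) = ½ · 21 · 14 = 147.

147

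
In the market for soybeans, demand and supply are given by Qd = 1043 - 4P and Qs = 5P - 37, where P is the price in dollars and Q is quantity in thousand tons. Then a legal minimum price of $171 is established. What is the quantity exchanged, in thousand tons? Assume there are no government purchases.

359

Setting quantity demanded equal to quantity supplied, 1043 - 4P = 5P - 37, gives P* = 120 and Q* = 563.
Because the floor (171) lies above the market-clearing price, it is binding.
At P = 171: Qd = 1043 - 4·171 = 359 and Qs = 5·171 - 37 = 818.
The quantity actually transacted is the short side, demand: 359.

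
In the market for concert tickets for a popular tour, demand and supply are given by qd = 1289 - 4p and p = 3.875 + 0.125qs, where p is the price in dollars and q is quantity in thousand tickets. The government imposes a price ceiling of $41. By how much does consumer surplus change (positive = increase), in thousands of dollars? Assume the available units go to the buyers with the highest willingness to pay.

Rearranging supply gives qs = 8p - 31. Equilibrium: 1289 - 4p = 8p - 31, so 1320 = 12p and p* = 110, q* = 849.
The ceiling of 41 is below the equilibrium price 110, so it binds.
At p = 41: qd = 1289 - 4·41 = 1125 and qs = 8·41 - 31 = 297.
Consumer surplus without the control is ½ · (322.25 - 110) · 849 = 90100.125.
With the ceiling, 297 units are sold at 41 (assume they go to the highest-value buyers). The demand price at q = 297 is 248, so CS = ½ · [(322.25 - 41) + (248 - 41)] · 297 = 72505.125.
Change in consumer surplus = 72505.125 - 90100.125 = -17595.

-17595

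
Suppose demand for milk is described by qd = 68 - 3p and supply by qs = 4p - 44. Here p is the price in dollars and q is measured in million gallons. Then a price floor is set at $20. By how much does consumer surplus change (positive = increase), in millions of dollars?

Without the control the market clears where 68 - 3p = 4p - 44, i.e. p* = 16 and q* = 20.
Since 20 > 16, the floor is binding.
At p = 20: qd = 68 - 3·20 = 8 and qs = 4·20 - 44 = 36.
Consumer surplus without the control is ½ · (68/3 - 16) · 20 = 200/3.
With the floor, consumers buy 8 units at 20, so CS = ½ · (68/3 - 20) · 8 = 32/3.
Change in consumer surplus = 32/3 - 200/3 = -56.

-56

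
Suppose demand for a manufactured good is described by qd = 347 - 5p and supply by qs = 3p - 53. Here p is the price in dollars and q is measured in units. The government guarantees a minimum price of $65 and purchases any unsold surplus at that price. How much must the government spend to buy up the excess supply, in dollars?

7800

In a free market, 347 - 5p = 3p - 53 gives the equilibrium p* = 50, q* = 97.
Because the floor (65) lies above the market-clearing price, it is binding.
At p = 65: qd = 347 - 5·65 = 22 and qs = 3·65 - 53 = 142.
Surplus = qs - qd = 120.
Government expenditure = surplus × support price = 120 × 65 = 7800.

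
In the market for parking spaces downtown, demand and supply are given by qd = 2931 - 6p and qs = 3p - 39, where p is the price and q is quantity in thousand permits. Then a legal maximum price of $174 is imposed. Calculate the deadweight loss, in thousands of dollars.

54756

Equilibrium: 2931 - 6p = 3p - 39, so 2970 = 9p and p* = 330, q* = 951.
Since 174 < 330, the ceiling is binding.
At p = 174: qd = 2931 - 6·174 = 1887 and qs = 3·174 - 39 = 483.
Quantity traded falls to 483. At q = 483 the demand price is (2931 - 483)/6 = 408 and the supply price is (39 + 483)/3 = 174.
Deadweight loss = ½ · (408 - 174) · (951 - 483) = ½ · 234 · 468 = 54756.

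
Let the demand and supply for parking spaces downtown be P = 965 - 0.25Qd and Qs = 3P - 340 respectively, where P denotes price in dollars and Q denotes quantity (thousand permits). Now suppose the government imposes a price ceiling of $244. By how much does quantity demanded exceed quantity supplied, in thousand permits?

Rearranging demand gives Qd = 3860 - 4P. Equilibrium: 3860 - 4P = 3P - 340, so 4200 = 7P and P* = 600, Q* = 1460.
Since 244 < 600, the ceiling is binding.
At P = 244: Qd = 3860 - 4·244 = 2884 and Qs = 3·244 - 340 = 392.
Shortage = Qd - Qs = 2884 - 392 = 2492.

2492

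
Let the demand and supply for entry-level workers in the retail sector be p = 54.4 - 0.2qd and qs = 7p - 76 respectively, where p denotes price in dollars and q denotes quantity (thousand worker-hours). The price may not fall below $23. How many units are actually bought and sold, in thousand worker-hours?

Rearranging demand gives qd = 272 - 5p. Without the control the market clears where 272 - 5p = 7p - 76, i.e. p* = 29 and q* = 127.
The floor of 23 is below the equilibrium price 29, so it is not binding; the market clears at p* = 29, q* = 127.

127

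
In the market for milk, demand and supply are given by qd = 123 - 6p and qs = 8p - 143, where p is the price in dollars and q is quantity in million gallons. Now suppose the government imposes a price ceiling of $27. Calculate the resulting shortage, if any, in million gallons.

Equilibrium: 123 - 6p = 8p - 143, so 266 = 14p and p* = 19, q* = 9.
The ceiling of 27 is above the equilibrium price 19, so it is not binding; the market clears at p* = 19, q* = 9.
Since the control does not bind, there is no shortage.

0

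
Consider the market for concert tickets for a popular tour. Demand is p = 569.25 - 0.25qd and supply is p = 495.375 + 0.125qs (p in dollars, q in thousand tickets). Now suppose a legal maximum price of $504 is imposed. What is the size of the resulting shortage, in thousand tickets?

Rearranging demand gives qd = 2277 - 4p; rearranging supply gives qs = 8p - 3963. Without the control the market clears where 2277 - 4p = 8p - 3963, i.e. p* = 520 and q* = 197.
The ceiling of 504 is below the equilibrium price 520, so it binds.
At p = 504: qd = 2277 - 4·504 = 261 and qs = 8·504 - 3963 = 69.
Shortage = qd - qs = 261 - 69 = 192.

192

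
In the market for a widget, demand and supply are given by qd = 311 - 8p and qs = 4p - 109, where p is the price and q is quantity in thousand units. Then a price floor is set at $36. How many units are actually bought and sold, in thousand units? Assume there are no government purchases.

23

Setting quantity demanded equal to quantity supplied, 311 - 8p = 4p - 109, gives p* = 35 and q* = 31.
Since 36 > 35, the floor is binding.
At p = 36: qd = 311 - 8·36 = 23 and qs = 4·36 - 109 = 35.
The quantity actually transacted is the short side, demand: 23.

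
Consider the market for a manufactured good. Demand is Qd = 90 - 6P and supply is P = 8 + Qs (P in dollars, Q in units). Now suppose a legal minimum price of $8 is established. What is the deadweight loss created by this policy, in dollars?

0

Rearranging supply gives Qs = P - 8. Setting quantity demanded equal to quantity supplied, 90 - 6P = P - 8, gives P* = 14 and Q* = 6.
Since 8 is below P* = 14, the floor does not bind and the free-market outcome prevails.
Since the control does not bind, no trades are prevented and deadweight loss is zero.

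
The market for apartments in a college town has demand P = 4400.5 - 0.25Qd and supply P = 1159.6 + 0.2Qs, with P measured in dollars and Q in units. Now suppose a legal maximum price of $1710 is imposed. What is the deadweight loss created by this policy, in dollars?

4455562.5

Rearranging demand gives Qd = 17602 - 4P; rearranging supply gives Qs = 5P - 5798. Setting quantity demanded equal to quantity supplied, 17602 - 4P = 5P - 5798, gives P* = 2600 and Q* = 7202.
Because the ceiling (1710) lies below the market-clearing price, it is binding.
At P = 1710: Qd = 17602 - 4·1710 = 10762 and Qs = 5·1710 - 5798 = 2752.
Quantity traded falls to 2752. At Q = 2752 the demand price is (17602 - 2752)/4 = 3712.5 and the supply price is (5798 + 2752)/5 = 1710.
Deadweight loss = ½ · (3712.5 - 1710) · (7202 - 2752) = ½ · 2002.5 · 4450 = 4455562.5.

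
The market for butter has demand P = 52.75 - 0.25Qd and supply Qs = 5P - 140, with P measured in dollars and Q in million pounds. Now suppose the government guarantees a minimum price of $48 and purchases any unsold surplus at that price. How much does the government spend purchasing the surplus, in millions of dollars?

3888

Rearranging demand gives Qd = 211 - 4P. In a free market, 211 - 4P = 5P - 140 gives the equilibrium P* = 39, Q* = 55.
The floor of 48 is above the equilibrium price 39, so it binds.
At P = 48: Qd = 211 - 4·48 = 19 and Qs = 5·48 - 140 = 100.
Surplus = Qs - Qd = 81.
Government expenditure = surplus × support price = 81 × 48 = 3888.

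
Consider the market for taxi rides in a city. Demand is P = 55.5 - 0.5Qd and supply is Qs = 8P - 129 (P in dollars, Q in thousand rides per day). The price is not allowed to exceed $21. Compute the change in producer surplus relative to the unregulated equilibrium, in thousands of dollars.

Rearranging demand gives Qd = 111 - 2P. Equilibrium: 111 - 2P = 8P - 129, so 240 = 10P and P* = 24, Q* = 63.
Because the ceiling (21) lies below the market-clearing price, it is binding.
At P = 21: Qd = 111 - 2·21 = 69 and Qs = 8·21 - 129 = 39.
Producer surplus without the control is ½ · (24 - 16.125) · 63 = 248.0625.
With the ceiling, producers sell 39 units at 21, so PS = ½ · (21 - 16.125) · 39 = 95.0625.
Change in producer surplus = 95.0625 - 248.0625 = -153.

-153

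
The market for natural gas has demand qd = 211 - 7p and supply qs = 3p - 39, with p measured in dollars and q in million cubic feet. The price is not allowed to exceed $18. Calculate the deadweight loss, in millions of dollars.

In a free market, 211 - 7p = 3p - 39 gives the equilibrium p* = 25, q* = 36.
Since 18 < 25, the ceiling is binding.
At p = 18: qd = 211 - 7·18 = 85 and qs = 3·18 - 39 = 15.
Quantity traded falls to 15. At q = 15 the demand price is (211 - 15)/7 = 28 and the supply price is (39 + 15)/3 = 18.
Deadweight loss = ½ · (28 - 18) · (36 - 15) = ½ · 10 · 21 = 105.

105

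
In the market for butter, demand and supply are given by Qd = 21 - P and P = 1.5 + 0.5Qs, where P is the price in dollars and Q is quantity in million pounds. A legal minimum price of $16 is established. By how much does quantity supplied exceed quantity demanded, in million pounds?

24

Rearranging supply gives Qs = 2P - 3. Setting quantity demanded equal to quantity supplied, 21 - P = 2P - 3, gives P* = 8 and Q* = 13.
Because the floor (16) lies above the market-clearing price, it is binding.
At P = 16: Qd = 21 - 16 = 5 and Qs = 2·16 - 3 = 29.
Surplus = Qs - Qd = 29 - 5 = 24.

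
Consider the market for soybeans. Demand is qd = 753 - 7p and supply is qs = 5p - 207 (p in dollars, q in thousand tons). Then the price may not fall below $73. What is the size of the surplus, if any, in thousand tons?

Equilibrium: 753 - 7p = 5p - 207, so 960 = 12p and p* = 80, q* = 193.
The floor of 73 is below the equilibrium price 80, so it is not binding; the market clears at p* = 80, q* = 193.
Since the control does not bind, there is no surplus.

0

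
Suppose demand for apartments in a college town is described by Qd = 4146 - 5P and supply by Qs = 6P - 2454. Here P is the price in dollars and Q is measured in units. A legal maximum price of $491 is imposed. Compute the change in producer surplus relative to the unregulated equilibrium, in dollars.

In a free market, 4146 - 5P = 6P - 2454 gives the equilibrium P* = 600, Q* = 1146.
The ceiling of 491 is below the equilibrium price 600, so it binds.
At P = 491: Qd = 4146 - 5·491 = 1691 and Qs = 6·491 - 2454 = 492.
Producer surplus without the control is ½ · (600 - 409) · 1146 = 109443.
With the ceiling, producers sell 492 units at 491, so PS = ½ · (491 - 409) · 492 = 20172.
Change in producer surplus = 20172 - 109443 = -89271.

-89271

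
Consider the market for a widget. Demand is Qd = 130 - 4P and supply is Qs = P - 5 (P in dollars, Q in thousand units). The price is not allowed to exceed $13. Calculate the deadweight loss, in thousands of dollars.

Setting quantity demanded equal to quantity supplied, 130 - 4P = P - 5, gives P* = 27 and Q* = 22.
Because the ceiling (13) lies below the market-clearing price, it is binding.
At P = 13: Qd = 130 - 4·13 = 78 and Qs = 13 - 5 = 8.
Quantity traded falls to 8. At Q = 8 the demand price is (130 - 8)/4 = 30.5 and the supply price is 5 + 8 = 13.
Deadweight loss = ½ · (30.5 - 13) · (22 - 8) = ½ · 17.5 · 14 = 122.5.

122.5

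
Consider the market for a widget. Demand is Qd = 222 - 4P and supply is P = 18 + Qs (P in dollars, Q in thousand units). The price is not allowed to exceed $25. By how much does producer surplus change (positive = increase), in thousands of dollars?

Rearranging supply gives Qs = P - 18. Without the control the market clears where 222 - 4P = P - 18, i.e. P* = 48 and Q* = 30.
Since 25 < 48, the ceiling is binding.
At P = 25: Qd = 222 - 4·25 = 122 and Qs = 25 - 18 = 7.
Producer surplus without the control is ½ · (48 - 18) · 30 = 450.
With the ceiling, producers sell 7 units at 25, so PS = ½ · (25 - 18) · 7 = 24.5.
Change in producer surplus = 24.5 - 450 = -425.5.

-425.5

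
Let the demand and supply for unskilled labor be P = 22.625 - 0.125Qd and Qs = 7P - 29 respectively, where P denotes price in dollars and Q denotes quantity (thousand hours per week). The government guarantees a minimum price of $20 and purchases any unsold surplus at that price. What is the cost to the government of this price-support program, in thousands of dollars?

Rearranging demand gives Qd = 181 - 8P. In a free market, 181 - 8P = 7P - 29 gives the equilibrium P* = 14, Q* = 69.
Since 20 > 14, the floor is binding.
At P = 20: Qd = 181 - 8·20 = 21 and Qs = 7·20 - 29 = 111.
Surplus = Qs - Qd = 90.
Government expenditure = surplus × support price = 90 × 20 = 1800.

1800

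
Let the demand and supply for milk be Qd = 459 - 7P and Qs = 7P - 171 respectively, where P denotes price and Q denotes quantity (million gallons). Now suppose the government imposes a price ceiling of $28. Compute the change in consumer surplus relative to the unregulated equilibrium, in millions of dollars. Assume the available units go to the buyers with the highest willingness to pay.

In a free market, 459 - 7P = 7P - 171 gives the equilibrium P* = 45, Q* = 144.
Because the ceiling (28) lies below the market-clearing price, it is binding.
At P = 28: Qd = 459 - 7·28 = 263 and Qs = 7·28 - 171 = 25.
Consumer surplus without the control is ½ · (459/7 - 45) · 144 = 10368/7.
With the ceiling, 25 units are sold at 28 (assume they go to the highest-value buyers). The demand price at Q = 25 is 62, so CS = ½ · [(459/7 - 28) + (62 - 28)] · 25 = 12525/14.
Change in consumer surplus = 12525/14 - 10368/7 = -586.5.

-586.5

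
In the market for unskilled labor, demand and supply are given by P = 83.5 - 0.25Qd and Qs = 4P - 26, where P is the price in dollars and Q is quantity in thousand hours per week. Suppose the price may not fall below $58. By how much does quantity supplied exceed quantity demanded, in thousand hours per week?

104

Rearranging demand gives Qd = 334 - 4P. Equilibrium: 334 - 4P = 4P - 26, so 360 = 8P and P* = 45, Q* = 154.
Since 58 > 45, the floor is binding.
At P = 58: Qd = 334 - 4·58 = 102 and Qs = 4·58 - 26 = 206.
Surplus = Qs - Qd = 206 - 102 = 104.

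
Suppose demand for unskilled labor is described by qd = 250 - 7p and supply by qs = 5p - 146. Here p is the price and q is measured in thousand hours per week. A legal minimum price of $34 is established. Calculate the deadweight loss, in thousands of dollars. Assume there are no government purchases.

Setting quantity demanded equal to quantity supplied, 250 - 7p = 5p - 146, gives p* = 33 and q* = 19.
The floor of 34 is above the equilibrium price 33, so it binds.
At p = 34: qd = 250 - 7·34 = 12 and qs = 5·34 - 146 = 24.
Quantity traded falls to 12. At q = 12 the demand price is (250 - 12)/7 = 34 and the supply price is (146 + 12)/5 = 31.6.
Deadweight loss = ½ · (34 - 31.6) · (19 - 12) = ½ · 2.4 · 7 = 8.4.

8.4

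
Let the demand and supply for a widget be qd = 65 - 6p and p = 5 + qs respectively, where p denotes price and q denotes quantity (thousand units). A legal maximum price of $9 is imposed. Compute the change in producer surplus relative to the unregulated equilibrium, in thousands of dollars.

-4.5

Rearranging supply gives qs = p - 5. Without the control the market clears where 65 - 6p = p - 5, i.e. p* = 10 and q* = 5.
Because the ceiling (9) lies below the market-clearing price, it is binding.
At p = 9: qd = 65 - 6·9 = 11 and qs = 9 - 5 = 4.
Producer surplus without the control is ½ · (10 - 5) · 5 = 12.5.
With the ceiling, producers sell 4 units at 9, so PS = ½ · (9 - 5) · 4 = 8.
Change in producer surplus = 8 - 12.5 = -4.5.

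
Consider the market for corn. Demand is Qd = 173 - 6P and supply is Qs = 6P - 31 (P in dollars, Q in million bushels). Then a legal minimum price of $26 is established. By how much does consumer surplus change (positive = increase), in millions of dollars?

-396

Setting quantity demanded equal to quantity supplied, 173 - 6P = 6P - 31, gives P* = 17 and Q* = 71.
The floor of 26 is above the equilibrium price 17, so it binds.
At P = 26: Qd = 173 - 6·26 = 17 and Qs = 6·26 - 31 = 125.
Consumer surplus without the control is ½ · (173/6 - 17) · 71 = 5041/12.
With the floor, consumers buy 17 units at 26, so CS = ½ · (173/6 - 26) · 17 = 289/12.
Change in consumer surplus = 289/12 - 5041/12 = -396.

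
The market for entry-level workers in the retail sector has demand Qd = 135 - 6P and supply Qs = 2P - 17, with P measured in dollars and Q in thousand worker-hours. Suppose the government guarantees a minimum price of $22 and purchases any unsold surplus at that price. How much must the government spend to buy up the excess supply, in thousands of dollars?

Equilibrium: 135 - 6P = 2P - 17, so 152 = 8P and P* = 19, Q* = 21.
Since 22 > 19, the floor is binding.
At P = 22: Qd = 135 - 6·22 = 3 and Qs = 2·22 - 17 = 27.
Surplus = Qs - Qd = 24.
Government expenditure = surplus × support price = 24 × 22 = 528.

528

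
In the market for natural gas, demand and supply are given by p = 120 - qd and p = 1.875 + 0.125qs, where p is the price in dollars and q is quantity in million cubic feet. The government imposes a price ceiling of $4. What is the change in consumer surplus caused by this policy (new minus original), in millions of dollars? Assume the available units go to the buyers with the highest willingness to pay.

-3685

Rearranging demand gives qd = 120 - p; rearranging supply gives qs = 8p - 15. In a free market, 120 - p = 8p - 15 gives the equilibrium p* = 15, q* = 105.
Because the ceiling (4) lies below the market-clearing price, it is binding.
At p = 4: qd = 120 - 4 = 116 and qs = 8·4 - 15 = 17.
Consumer surplus without the control is ½ · (120 - 15) · 105 = 5512.5.
With the ceiling, 17 units are sold at 4 (assume they go to the highest-value buyers). The demand price at q = 17 is 103, so CS = ½ · [(120 - 4) + (103 - 4)] · 17 = 1827.5.
Change in consumer surplus = 1827.5 - 5512.5 = -3685.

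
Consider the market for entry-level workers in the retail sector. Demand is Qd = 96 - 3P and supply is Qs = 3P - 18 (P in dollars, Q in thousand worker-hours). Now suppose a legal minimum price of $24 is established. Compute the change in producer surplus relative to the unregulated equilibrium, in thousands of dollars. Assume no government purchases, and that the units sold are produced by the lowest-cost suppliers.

82.5

Without the control the market clears where 96 - 3P = 3P - 18, i.e. P* = 19 and Q* = 39.
The floor of 24 is above the equilibrium price 19, so it binds.
At P = 24: Qd = 96 - 3·24 = 24 and Qs = 3·24 - 18 = 54.
Producer surplus without the control is ½ · (19 - 6) · 39 = 253.5.
With the floor, 24 units are sold at 24. The supply price at Q = 24 is 14, so PS = ½ · [(24 - 6) + (24 - 14)] · 24 = 336.
Change in producer surplus = 336 - 253.5 = 82.5.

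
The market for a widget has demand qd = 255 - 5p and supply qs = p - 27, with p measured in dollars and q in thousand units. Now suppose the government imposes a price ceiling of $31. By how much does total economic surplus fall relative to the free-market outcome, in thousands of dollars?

153.6

Setting quantity demanded equal to quantity supplied, 255 - 5p = p - 27, gives p* = 47 and q* = 20.
Since 31 < 47, the ceiling is binding.
At p = 31: qd = 255 - 5·31 = 100 and qs = 31 - 27 = 4.
Quantity traded falls to 4. At q = 4 the demand price is (255 - 4)/5 = 50.2 and the supply price is 27 + 4 = 31.
Deadweight loss = ½ · (50.2 - 31) · (20 - 4) = ½ · 19.2 · 16 = 153.6.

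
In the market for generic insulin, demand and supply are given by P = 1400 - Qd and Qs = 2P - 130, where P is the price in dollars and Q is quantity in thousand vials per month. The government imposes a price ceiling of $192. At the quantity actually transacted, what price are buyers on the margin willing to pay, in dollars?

1146

Rearranging demand gives Qd = 1400 - P. Without the control the market clears where 1400 - P = 2P - 130, i.e. P* = 510 and Q* = 890.
Since 192 < 510, the ceiling is binding.
At P = 192: Qd = 1400 - 192 = 1208 and Qs = 2·192 - 130 = 254.
Only 254 units reach the market. On the demand curve, the marginal buyer's willingness to pay at Q = 254 is (1400 - 254) = 1146.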